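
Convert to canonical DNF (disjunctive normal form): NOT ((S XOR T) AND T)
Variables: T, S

(NOT T AND NOT S) OR (NOT T AND S) OR (T AND S)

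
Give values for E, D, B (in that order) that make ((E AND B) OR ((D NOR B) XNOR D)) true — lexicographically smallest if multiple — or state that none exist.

E=0, D=0, B=1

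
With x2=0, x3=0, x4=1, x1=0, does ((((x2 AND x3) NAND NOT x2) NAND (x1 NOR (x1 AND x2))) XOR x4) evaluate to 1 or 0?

Substituting: ((((0 AND 0) NAND NOT 0) NAND (0 NOR (0 AND 0))) XOR 1)
= 1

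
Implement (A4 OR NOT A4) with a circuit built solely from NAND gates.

((A4 NAND A4) NAND ((A4 NAND A4) NAND (A4 NAND A4)))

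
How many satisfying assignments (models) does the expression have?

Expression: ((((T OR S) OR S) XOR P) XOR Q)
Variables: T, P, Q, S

Satisfying assignments: (0,0,0,1), (0,0,1,0), (0,1,0,0), (0,1,1,1), (1,0,0,0), (1,0,0,1), (1,1,1,0), (1,1,1,1)
Count: 8 out of 16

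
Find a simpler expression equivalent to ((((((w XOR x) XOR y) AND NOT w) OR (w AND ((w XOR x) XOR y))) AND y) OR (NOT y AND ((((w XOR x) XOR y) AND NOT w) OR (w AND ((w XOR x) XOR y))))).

By distribution ((E AND v) OR (E AND NOT v) = E) then distribution ((E AND v) OR (E AND NOT v) = E):
= ((w XOR x) XOR y)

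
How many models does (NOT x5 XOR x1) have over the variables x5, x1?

Satisfying assignments: (0,0), (1,1)
Count: 2 out of 4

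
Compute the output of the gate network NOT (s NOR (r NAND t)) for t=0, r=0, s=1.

Substituting: NOT (1 NOR (0 NAND 0))
= 1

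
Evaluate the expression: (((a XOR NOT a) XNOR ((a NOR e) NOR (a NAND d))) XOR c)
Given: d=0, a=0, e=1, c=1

Substituting: (((0 XOR NOT 0) XNOR ((0 NOR 1) NOR (0 NAND 0))) XOR 1)
= 1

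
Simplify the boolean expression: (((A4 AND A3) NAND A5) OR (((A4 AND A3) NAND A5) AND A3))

By absorption (E OR (E AND v) = E):
= ((A4 AND A3) NAND A5)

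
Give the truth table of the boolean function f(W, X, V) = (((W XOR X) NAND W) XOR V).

W | X | V | Output
------------------
0 | 0 | 0 | 1
0 | 0 | 1 | 0
0 | 1 | 0 | 1
0 | 1 | 1 | 0
1 | 0 | 0 | 0
1 | 0 | 1 | 1
1 | 1 | 0 | 1
1 | 1 | 1 | 0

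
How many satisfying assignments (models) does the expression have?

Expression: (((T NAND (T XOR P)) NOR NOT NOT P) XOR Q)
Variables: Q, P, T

Satisfying assignments: (0,0,1), (1,0,0), (1,1,0), (1,1,1)
Count: 4 out of 8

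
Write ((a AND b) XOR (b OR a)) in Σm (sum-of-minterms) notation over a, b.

Σm(1, 2) = (NOT a AND b) OR (a AND NOT b)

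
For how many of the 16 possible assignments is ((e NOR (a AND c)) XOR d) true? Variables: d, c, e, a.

Satisfying assignments: (0,0,0,0), (0,0,0,1), (0,1,0,0), (1,0,1,0), (1,0,1,1), (1,1,0,1), (1,1,1,0), (1,1,1,1)
Count: 8 out of 16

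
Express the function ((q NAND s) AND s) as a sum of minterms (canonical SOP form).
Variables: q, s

Σm(1) = (NOT q AND s)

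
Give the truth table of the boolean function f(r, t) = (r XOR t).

r | t | Output
--------------
0 | 0 | 0
0 | 1 | 1
1 | 0 | 1
1 | 1 | 0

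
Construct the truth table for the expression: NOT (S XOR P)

P | S | Output
--------------
0 | 0 | 1
0 | 1 | 0
1 | 0 | 0
1 | 1 | 1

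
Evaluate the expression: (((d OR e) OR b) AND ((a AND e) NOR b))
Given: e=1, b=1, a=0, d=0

Substituting: (((0 OR 1) OR 1) AND ((0 AND 1) NOR 1))
= 0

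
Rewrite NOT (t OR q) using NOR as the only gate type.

(((t NOR q) NOR (t NOR q)) NOR ((t NOR q) NOR (t NOR q)))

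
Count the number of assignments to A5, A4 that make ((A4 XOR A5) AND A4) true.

Satisfying assignments: (0,1)
Count: 1 out of 4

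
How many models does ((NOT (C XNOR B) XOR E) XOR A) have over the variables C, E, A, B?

Satisfying assignments: (0,0,0,1), (0,0,1,0), (0,1,0,0), (0,1,1,1), (1,0,0,0), (1,0,1,1), (1,1,0,1), (1,1,1,0)
Count: 8 out of 16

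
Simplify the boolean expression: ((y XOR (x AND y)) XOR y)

By XOR self-cancellation ((E XOR v) XOR v = E):
= (x AND y)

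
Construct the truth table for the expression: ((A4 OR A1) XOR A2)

A1 | A4 | A2 | Output
---------------------
0 | 0 | 0 | 0
0 | 0 | 1 | 1
0 | 1 | 0 | 1
0 | 1 | 1 | 0
1 | 0 | 0 | 1
1 | 0 | 1 | 0
1 | 1 | 0 | 1
1 | 1 | 1 | 0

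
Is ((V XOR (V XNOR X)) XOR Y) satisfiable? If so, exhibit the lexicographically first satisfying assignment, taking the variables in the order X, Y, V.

X=0, Y=0, V=0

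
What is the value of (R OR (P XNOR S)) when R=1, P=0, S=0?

Substituting: (1 OR (0 XNOR 0))
= 1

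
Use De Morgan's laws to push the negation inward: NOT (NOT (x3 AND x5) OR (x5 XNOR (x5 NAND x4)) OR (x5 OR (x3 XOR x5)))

(x3 AND x5) AND NOT (x5 XNOR (x5 NAND x4)) AND NOT (x5 OR (x3 XOR x5))
De Morgan's: NOT(OR of terms) = AND of negations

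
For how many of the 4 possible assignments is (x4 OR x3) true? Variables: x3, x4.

Satisfying assignments: (0,1), (1,0), (1,1)
Count: 3 out of 4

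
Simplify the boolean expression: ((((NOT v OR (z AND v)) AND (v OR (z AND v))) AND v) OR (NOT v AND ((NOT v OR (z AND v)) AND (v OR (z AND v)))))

By distribution ((E AND v) OR (E AND NOT v) = E) then distribution ((E OR v) AND (E OR NOT v) = E):
= (z AND v)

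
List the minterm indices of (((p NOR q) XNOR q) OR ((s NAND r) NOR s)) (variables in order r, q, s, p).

Σm(1, 3, 9, 11) = (NOT r AND NOT q AND NOT s AND p) OR (NOT r AND NOT q AND s AND p) OR (r AND NOT q AND NOT s AND p) OR (r AND NOT q AND s AND p)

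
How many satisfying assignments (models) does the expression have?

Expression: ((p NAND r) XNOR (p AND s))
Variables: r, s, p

Satisfying assignments: (0,1,1), (1,0,1)
Count: 2 out of 8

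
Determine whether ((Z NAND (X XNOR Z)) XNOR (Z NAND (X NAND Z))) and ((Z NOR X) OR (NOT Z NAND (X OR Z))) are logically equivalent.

No. Counterexample: with X=0, Z=1, Expression 1 = 0 but Expression 2 = 1.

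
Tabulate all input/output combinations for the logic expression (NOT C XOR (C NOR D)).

D | C | Output
--------------
0 | 0 | 0
0 | 1 | 0
1 | 0 | 1
1 | 1 | 0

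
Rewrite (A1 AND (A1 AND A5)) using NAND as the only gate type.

((A1 NAND ((A1 NAND A5) NAND (A1 NAND A5))) NAND (A1 NAND ((A1 NAND A5) NAND (A1 NAND A5))))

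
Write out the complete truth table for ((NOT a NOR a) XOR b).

b | a | Output
--------------
0 | 0 | 0
0 | 1 | 0
1 | 0 | 1
1 | 1 | 1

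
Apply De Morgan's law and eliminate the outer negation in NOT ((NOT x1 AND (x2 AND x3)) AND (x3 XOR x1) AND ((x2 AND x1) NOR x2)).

NOT (NOT x1 AND (x2 AND x3)) OR NOT (x3 XOR x1) OR NOT ((x2 AND x1) NOR x2)
De Morgan's: NOT(AND of terms) = OR of negations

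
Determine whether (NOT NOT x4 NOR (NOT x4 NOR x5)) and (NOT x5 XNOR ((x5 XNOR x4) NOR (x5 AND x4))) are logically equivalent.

No. Counterexample: with x4=0, x5=0, Expression 1 = 1 but Expression 2 = 0.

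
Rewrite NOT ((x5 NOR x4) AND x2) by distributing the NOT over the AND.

NOT (x5 NOR x4) OR NOT x2
De Morgan's: NOT(AND of terms) = OR of negations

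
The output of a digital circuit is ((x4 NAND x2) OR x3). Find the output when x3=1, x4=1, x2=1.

Substituting: ((1 NAND 1) OR 1)
= 1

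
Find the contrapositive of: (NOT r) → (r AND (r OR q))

Contrapositive: NOT (r AND (r OR q)) → r
Note: A statement and its contrapositive are logically equivalent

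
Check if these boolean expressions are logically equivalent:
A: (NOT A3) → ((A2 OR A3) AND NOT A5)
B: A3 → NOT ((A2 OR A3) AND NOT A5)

No, Inverse is not equivalent to original (counterexample: A3=0, A5=0, A2=0)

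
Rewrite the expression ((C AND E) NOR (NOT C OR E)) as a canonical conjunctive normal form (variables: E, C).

(E OR C) AND (NOT E OR C) AND (NOT E OR NOT C)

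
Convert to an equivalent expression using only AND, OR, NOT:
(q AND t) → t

NOT (q AND t) OR t
(Implication elimination: A → B = NOT A OR B)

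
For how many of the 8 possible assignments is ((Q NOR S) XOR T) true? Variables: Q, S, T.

Satisfying assignments: (0,0,0), (0,1,1), (1,0,1), (1,1,1)
Count: 4 out of 8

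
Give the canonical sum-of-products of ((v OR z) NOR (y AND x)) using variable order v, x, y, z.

Σm(0, 2, 4) = (NOT v AND NOT x AND NOT y AND NOT z) OR (NOT v AND NOT x AND y AND NOT z) OR (NOT v AND x AND NOT y AND NOT z)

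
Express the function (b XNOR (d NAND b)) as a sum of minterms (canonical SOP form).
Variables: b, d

Σm(2) = (b AND NOT d)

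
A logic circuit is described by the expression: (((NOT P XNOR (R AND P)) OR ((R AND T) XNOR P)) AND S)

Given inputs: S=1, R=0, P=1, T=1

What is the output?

Substituting: (((NOT 1 XNOR (0 AND 1)) OR ((0 AND 1) XNOR 1)) AND 1)
= 1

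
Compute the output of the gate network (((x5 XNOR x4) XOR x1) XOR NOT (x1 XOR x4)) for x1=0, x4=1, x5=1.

Substituting: (((1 XNOR 1) XOR 0) XOR NOT (0 XOR 1))
= 1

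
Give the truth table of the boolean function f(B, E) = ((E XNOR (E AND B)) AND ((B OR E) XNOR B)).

B | E | Output
--------------
0 | 0 | 1
0 | 1 | 0
1 | 0 | 1
1 | 1 | 1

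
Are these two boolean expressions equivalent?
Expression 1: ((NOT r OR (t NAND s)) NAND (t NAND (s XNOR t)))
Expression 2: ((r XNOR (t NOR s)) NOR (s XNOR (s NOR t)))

No. Counterexample: with t=0, r=0, s=0, Expression 1 = 0 but Expression 2 = 1.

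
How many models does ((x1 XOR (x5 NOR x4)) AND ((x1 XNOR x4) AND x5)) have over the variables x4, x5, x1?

Satisfying assignments: (1,1,1)
Count: 1 out of 8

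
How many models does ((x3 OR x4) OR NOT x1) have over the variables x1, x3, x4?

Satisfying assignments: (0,0,0), (0,0,1), (0,1,0), (0,1,1), (1,0,1), (1,1,0), (1,1,1)
Count: 7 out of 8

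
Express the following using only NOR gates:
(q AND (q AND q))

((q NOR q) NOR (((q NOR q) NOR (q NOR q)) NOR ((q NOR q) NOR (q NOR q))))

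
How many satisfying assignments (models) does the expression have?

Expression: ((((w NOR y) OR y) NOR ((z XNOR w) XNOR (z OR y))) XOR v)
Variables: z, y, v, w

Satisfying assignments: (0,0,1,0), (0,0,1,1), (0,1,1,0), (0,1,1,1), (1,0,1,0), (1,0,1,1), (1,1,1,0), (1,1,1,1)
Count: 8 out of 16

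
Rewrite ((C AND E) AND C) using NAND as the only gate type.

((((C NAND E) NAND (C NAND E)) NAND C) NAND (((C NAND E) NAND (C NAND E)) NAND C))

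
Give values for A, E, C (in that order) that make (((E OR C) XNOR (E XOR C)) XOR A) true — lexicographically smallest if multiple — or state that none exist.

A=0, E=0, C=0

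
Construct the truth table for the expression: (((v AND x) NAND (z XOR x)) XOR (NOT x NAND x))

v | z | x | Output
------------------
0 | 0 | 0 | 0
0 | 0 | 1 | 0
0 | 1 | 0 | 0
0 | 1 | 1 | 0
1 | 0 | 0 | 0
1 | 0 | 1 | 1
1 | 1 | 0 | 0
1 | 1 | 1 | 0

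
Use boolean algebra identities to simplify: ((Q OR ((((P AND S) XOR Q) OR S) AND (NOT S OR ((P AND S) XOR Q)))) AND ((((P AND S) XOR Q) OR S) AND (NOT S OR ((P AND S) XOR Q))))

By absorption (E AND (E OR v) = E) then distribution ((E OR v) AND (E OR NOT v) = E):
= ((P AND S) XOR Q)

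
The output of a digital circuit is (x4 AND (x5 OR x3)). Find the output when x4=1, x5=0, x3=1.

Substituting: (1 AND (0 OR 1))
= 1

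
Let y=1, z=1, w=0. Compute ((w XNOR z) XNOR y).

Substituting: ((0 XNOR 1) XNOR 1)
= 0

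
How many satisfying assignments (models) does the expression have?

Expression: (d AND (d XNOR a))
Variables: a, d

Satisfying assignments: (1,1)
Count: 1 out of 4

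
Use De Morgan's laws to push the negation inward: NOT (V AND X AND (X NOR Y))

NOT V OR NOT X OR NOT (X NOR Y)
De Morgan's: NOT(AND of terms) = OR of negations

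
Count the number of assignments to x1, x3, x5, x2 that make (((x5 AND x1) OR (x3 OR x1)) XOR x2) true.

Satisfying assignments: (0,0,0,1), (0,0,1,1), (0,1,0,0), (0,1,1,0), (1,0,0,0), (1,0,1,0), (1,1,0,0), (1,1,1,0)
Count: 8 out of 16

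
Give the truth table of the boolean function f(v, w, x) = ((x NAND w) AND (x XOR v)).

v | w | x | Output
------------------
0 | 0 | 0 | 0
0 | 0 | 1 | 1
0 | 1 | 0 | 0
0 | 1 | 1 | 0
1 | 0 | 0 | 1
1 | 0 | 1 | 0
1 | 1 | 0 | 1
1 | 1 | 1 | 0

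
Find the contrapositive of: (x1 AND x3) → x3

Contrapositive: NOT x3 → NOT (x1 AND x3)
Note: A statement and its contrapositive are logically equivalent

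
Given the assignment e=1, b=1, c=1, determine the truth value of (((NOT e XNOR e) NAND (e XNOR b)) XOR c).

Substituting: (((NOT 1 XNOR 1) NAND (1 XNOR 1)) XOR 1)
= 0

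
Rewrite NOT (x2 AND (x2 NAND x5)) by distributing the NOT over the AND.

NOT x2 OR NOT (x2 NAND x5)
De Morgan's: NOT(AND of terms) = OR of negations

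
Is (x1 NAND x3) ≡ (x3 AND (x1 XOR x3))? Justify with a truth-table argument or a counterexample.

No. Counterexample: with x1=0, x3=0, Expression 1 = 1 but Expression 2 = 0.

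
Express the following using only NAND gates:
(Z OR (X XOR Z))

((Z NAND Z) NAND (((X NAND (X NAND Z)) NAND (Z NAND (X NAND Z))) NAND ((X NAND (X NAND Z)) NAND (Z NAND (X NAND Z)))))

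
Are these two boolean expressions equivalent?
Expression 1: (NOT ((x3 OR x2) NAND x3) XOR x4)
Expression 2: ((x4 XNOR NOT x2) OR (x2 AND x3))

No. Counterexample: with x3=0, x4=0, x2=1, Expression 1 = 0 but Expression 2 = 1.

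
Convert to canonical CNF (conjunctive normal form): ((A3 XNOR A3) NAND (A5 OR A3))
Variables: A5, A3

(A5 OR NOT A3) AND (NOT A5 OR A3) AND (NOT A5 OR NOT A3)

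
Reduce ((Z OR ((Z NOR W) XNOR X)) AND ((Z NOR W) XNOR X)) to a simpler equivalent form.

By absorption (E AND (E OR v) = E):
= ((Z NOR W) XNOR X)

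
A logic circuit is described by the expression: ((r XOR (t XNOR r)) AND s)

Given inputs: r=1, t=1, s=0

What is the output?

Substituting: ((1 XOR (1 XNOR 1)) AND 0)
= 0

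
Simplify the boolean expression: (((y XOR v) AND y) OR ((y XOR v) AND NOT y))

By distribution ((E AND v) OR (E AND NOT v) = E):
= (y XOR v)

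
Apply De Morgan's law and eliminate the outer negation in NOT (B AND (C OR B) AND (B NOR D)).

NOT B OR NOT (C OR B) OR NOT (B NOR D)
De Morgan's: NOT(AND of terms) = OR of negations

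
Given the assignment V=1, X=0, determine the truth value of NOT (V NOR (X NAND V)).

Substituting: NOT (1 NOR (0 NAND 1))
= 1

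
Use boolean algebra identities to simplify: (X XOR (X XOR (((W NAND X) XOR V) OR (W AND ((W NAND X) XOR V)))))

By XOR self-cancellation ((E XOR v) XOR v = E) then absorption (E OR (E AND v) = E):
= ((W NAND X) XOR V)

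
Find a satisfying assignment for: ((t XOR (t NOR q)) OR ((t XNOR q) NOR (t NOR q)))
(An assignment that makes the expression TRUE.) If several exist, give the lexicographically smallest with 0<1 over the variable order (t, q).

t=0, q=0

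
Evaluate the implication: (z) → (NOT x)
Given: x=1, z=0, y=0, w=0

Antecedent (z) = 0; consequent (NOT x) = 0.
0 → 0 = 1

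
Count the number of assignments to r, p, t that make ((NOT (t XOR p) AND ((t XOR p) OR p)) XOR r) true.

Satisfying assignments: (0,1,1), (1,0,0), (1,0,1), (1,1,0)
Count: 4 out of 8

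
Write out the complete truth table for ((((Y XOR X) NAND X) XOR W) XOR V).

Y | W | X | V | Output
----------------------
0 | 0 | 0 | 0 | 1
0 | 0 | 0 | 1 | 0
0 | 0 | 1 | 0 | 0
0 | 0 | 1 | 1 | 1
0 | 1 | 0 | 0 | 0
0 | 1 | 0 | 1 | 1
0 | 1 | 1 | 0 | 1
0 | 1 | 1 | 1 | 0
1 | 0 | 0 | 0 | 1
1 | 0 | 0 | 1 | 0
1 | 0 | 1 | 0 | 1
1 | 0 | 1 | 1 | 0
1 | 1 | 0 | 0 | 0
1 | 1 | 0 | 1 | 1
1 | 1 | 1 | 0 | 0
1 | 1 | 1 | 1 | 1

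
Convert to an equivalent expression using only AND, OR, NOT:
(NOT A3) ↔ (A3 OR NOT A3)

((NOT A3) AND (A3 OR NOT A3)) OR (A3 AND NOT (A3 OR NOT A3))
(Biconditional = both true or both false)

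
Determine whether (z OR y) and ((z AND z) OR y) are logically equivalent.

Yes, they are equivalent — the two output columns agree on all 4 assignments:
z | y | Expression 1 | Expression 2
-----------------------------------
0 | 0 | 0 | 0
0 | 1 | 1 | 1
1 | 0 | 1 | 1
1 | 1 | 1 | 1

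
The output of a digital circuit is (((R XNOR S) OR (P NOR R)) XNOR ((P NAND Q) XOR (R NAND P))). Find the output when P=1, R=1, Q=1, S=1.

Substituting: (((1 XNOR 1) OR (1 NOR 1)) XNOR ((1 NAND 1) XOR (1 NAND 1)))
= 0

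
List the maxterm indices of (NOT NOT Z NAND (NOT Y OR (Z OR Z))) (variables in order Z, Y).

ΠM(2, 3) = (NOT Z OR Y) AND (NOT Z OR NOT Y)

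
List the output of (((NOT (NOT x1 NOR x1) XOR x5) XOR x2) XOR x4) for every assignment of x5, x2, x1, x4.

x5 | x2 | x1 | x4 | Output
--------------------------
0 | 0 | 0 | 0 | 1
0 | 0 | 0 | 1 | 0
0 | 0 | 1 | 0 | 1
0 | 0 | 1 | 1 | 0
0 | 1 | 0 | 0 | 0
0 | 1 | 0 | 1 | 1
0 | 1 | 1 | 0 | 0
0 | 1 | 1 | 1 | 1
1 | 0 | 0 | 0 | 0
1 | 0 | 0 | 1 | 1
1 | 0 | 1 | 0 | 0
1 | 0 | 1 | 1 | 1
1 | 1 | 0 | 0 | 1
1 | 1 | 0 | 1 | 0
1 | 1 | 1 | 0 | 1
1 | 1 | 1 | 1 | 0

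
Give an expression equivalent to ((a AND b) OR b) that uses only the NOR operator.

((((a NOR a) NOR (b NOR b)) NOR b) NOR (((a NOR a) NOR (b NOR b)) NOR b))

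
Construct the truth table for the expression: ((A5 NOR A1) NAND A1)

A5 | A1 | Output
----------------
0 | 0 | 1
0 | 1 | 1
1 | 0 | 1
1 | 1 | 1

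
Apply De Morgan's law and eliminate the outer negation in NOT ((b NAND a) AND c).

NOT (b NAND a) OR NOT c
De Morgan's: NOT(AND of terms) = OR of negations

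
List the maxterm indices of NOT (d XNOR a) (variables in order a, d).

ΠM(0, 3) = (a OR d) AND (NOT a OR NOT d)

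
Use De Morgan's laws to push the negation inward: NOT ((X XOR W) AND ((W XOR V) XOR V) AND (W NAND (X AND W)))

NOT (X XOR W) OR NOT ((W XOR V) XOR V) OR NOT (W NAND (X AND W))
De Morgan's: NOT(AND of terms) = OR of negations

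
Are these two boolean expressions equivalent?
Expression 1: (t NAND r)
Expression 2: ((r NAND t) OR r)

No. Counterexample: with r=1, t=1, Expression 1 = 0 but Expression 2 = 1.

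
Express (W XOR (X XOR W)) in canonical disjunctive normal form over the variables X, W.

(X AND NOT W) OR (X AND W)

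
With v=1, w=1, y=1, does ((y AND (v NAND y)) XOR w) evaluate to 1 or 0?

Substituting: ((1 AND (1 NAND 1)) XOR 1)
= 1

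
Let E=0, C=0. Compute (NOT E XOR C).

Substituting: (NOT 0 XOR 0)
= 1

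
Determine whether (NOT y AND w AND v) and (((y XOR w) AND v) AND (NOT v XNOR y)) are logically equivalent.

Yes, they are equivalent — the two output columns agree on all 8 assignments:
y | w | v | Expression 1 | Expression 2
---------------------------------------
0 | 0 | 0 | 0 | 0
0 | 0 | 1 | 0 | 0
0 | 1 | 0 | 0 | 0
0 | 1 | 1 | 1 | 1
1 | 0 | 0 | 0 | 0
1 | 0 | 1 | 0 | 0
1 | 1 | 0 | 0 | 0
1 | 1 | 1 | 0 | 0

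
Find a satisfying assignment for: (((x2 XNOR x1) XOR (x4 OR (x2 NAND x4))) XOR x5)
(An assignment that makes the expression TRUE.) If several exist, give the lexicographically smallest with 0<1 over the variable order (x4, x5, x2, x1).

x4=0, x5=0, x2=0, x1=1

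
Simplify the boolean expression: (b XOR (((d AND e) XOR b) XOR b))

By XOR self-cancellation ((E XOR v) XOR v = E):
= ((d AND e) XOR b)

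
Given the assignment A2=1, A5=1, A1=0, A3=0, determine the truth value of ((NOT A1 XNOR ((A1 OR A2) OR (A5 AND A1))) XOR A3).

Substituting: ((NOT 0 XNOR ((0 OR 1) OR (1 AND 0))) XOR 0)
= 1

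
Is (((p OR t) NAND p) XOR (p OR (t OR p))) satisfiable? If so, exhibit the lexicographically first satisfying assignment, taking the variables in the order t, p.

t=0, p=0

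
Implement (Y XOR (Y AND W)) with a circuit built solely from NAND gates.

((Y NAND (Y NAND ((Y NAND W) NAND (Y NAND W)))) NAND (((Y NAND W) NAND (Y NAND W)) NAND (Y NAND ((Y NAND W) NAND (Y NAND W)))))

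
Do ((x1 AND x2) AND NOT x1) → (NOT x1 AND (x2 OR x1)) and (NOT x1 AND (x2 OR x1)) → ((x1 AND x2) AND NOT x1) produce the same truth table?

No, Converse is not equivalent to original (counterexample: x4=0, x2=1, x1=0)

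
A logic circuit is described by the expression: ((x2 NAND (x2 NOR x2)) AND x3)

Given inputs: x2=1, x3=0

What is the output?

Substituting: ((1 NAND (1 NOR 1)) AND 0)
= 0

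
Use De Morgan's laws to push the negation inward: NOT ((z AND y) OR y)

NOT (z AND y) AND NOT y
De Morgan's: NOT(OR of terms) = AND of negations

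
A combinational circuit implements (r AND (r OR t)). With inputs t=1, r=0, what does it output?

Substituting: (0 AND (0 OR 1))
= 0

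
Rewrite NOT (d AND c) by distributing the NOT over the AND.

NOT d OR NOT c
De Morgan's: NOT(AND of terms) = OR of negations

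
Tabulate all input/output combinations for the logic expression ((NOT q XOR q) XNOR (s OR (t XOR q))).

s | t | q | Output
------------------
0 | 0 | 0 | 0
0 | 0 | 1 | 1
0 | 1 | 0 | 1
0 | 1 | 1 | 0
1 | 0 | 0 | 1
1 | 0 | 1 | 1
1 | 1 | 0 | 1
1 | 1 | 1 | 1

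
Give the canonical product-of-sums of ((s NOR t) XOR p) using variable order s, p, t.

ΠM(1, 2, 4, 5) = (s OR p OR NOT t) AND (s OR NOT p OR t) AND (NOT s OR p OR t) AND (NOT s OR p OR NOT t)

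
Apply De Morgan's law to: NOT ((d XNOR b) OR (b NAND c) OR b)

NOT (d XNOR b) AND NOT (b NAND c) AND NOT b
De Morgan's: NOT(OR of terms) = AND of negations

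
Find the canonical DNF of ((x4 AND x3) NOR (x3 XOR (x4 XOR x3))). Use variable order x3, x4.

(NOT x3 AND NOT x4) OR (x3 AND NOT x4)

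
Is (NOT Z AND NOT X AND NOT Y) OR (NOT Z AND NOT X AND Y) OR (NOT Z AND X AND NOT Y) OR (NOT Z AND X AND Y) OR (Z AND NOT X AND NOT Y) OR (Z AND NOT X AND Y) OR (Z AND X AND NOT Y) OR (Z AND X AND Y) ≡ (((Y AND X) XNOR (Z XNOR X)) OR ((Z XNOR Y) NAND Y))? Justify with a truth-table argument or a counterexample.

Yes, they are equivalent — the two output columns agree on all 8 assignments:
Z | X | Y | Expression 1 | Expression 2
---------------------------------------
0 | 0 | 0 | 1 | 1
0 | 0 | 1 | 1 | 1
0 | 1 | 0 | 1 | 1
0 | 1 | 1 | 1 | 1
1 | 0 | 0 | 1 | 1
1 | 0 | 1 | 1 | 1
1 | 1 | 0 | 1 | 1
1 | 1 | 1 | 1 | 1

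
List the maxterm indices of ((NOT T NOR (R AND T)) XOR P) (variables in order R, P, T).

ΠM(0, 3, 4, 5) = (R OR P OR T) AND (R OR NOT P OR NOT T) AND (NOT R OR P OR T) AND (NOT R OR P OR NOT T)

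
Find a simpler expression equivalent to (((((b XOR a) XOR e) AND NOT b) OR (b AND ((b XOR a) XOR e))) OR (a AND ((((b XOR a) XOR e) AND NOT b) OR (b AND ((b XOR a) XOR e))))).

By absorption (E OR (E AND v) = E) then distribution ((E AND v) OR (E AND NOT v) = E):
= ((b XOR a) XOR e)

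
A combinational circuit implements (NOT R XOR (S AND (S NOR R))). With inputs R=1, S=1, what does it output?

Substituting: (NOT 1 XOR (1 AND (1 NOR 1)))
= 0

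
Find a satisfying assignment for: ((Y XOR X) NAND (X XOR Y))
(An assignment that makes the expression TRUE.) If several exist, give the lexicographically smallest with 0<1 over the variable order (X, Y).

X=0, Y=0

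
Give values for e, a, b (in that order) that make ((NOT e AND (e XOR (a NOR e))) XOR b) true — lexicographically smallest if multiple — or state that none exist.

e=0, a=0, b=0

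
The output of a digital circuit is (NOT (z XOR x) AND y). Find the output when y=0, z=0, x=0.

Substituting: (NOT (0 XOR 0) AND 0)
= 0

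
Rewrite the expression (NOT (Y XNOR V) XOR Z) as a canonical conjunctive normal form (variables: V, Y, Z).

(V OR Y OR Z) AND (V OR NOT Y OR NOT Z) AND (NOT V OR Y OR NOT Z) AND (NOT V OR NOT Y OR Z)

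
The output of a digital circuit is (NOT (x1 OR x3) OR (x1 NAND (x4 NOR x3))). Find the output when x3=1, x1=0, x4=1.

Substituting: (NOT (0 OR 1) OR (0 NAND (1 NOR 1)))
= 1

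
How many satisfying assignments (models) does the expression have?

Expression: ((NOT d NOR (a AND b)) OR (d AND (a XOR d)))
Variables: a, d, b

Satisfying assignments: (0,1,0), (0,1,1), (1,1,0)
Count: 3 out of 8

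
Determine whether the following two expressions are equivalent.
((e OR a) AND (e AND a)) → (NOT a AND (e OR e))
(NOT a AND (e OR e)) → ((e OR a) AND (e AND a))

No, Converse is not equivalent to original (counterexample: a=0, e=1)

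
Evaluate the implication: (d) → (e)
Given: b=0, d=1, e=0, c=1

Antecedent (d) = 1; consequent (e) = 0.
1 → 0 = 0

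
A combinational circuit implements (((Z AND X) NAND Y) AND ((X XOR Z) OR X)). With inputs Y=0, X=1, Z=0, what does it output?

Substituting: (((0 AND 1) NAND 0) AND ((1 XOR 0) OR 1))
= 1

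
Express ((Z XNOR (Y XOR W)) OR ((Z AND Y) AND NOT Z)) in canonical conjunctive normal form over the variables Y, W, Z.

(Y OR W OR NOT Z) AND (Y OR NOT W OR Z) AND (NOT Y OR W OR Z) AND (NOT Y OR NOT W OR NOT Z)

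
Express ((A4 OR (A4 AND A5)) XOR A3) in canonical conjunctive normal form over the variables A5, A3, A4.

(A5 OR A3 OR A4) AND (A5 OR NOT A3 OR NOT A4) AND (NOT A5 OR A3 OR A4) AND (NOT A5 OR NOT A3 OR NOT A4)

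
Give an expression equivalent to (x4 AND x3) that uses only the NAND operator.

((x4 NAND x3) NAND (x4 NAND x3))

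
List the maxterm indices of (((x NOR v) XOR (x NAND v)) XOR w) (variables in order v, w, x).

ΠM(0, 3, 5, 6) = (v OR w OR x) AND (v OR NOT w OR NOT x) AND (NOT v OR w OR NOT x) AND (NOT v OR NOT w OR x)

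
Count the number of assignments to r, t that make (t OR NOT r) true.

Satisfying assignments: (0,0), (0,1), (1,1)
Count: 3 out of 4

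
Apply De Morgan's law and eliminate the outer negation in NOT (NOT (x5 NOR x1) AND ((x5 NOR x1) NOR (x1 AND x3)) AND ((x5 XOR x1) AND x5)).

(x5 NOR x1) OR NOT ((x5 NOR x1) NOR (x1 AND x3)) OR NOT ((x5 XOR x1) AND x5)
De Morgan's: NOT(AND of terms) = OR of negations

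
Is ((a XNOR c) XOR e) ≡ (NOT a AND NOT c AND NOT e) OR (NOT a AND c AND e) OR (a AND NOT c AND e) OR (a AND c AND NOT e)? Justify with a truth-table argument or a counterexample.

Yes, they are equivalent — the two output columns agree on all 8 assignments:
a | c | e | Expression 1 | Expression 2
---------------------------------------
0 | 0 | 0 | 1 | 1
0 | 0 | 1 | 0 | 0
0 | 1 | 0 | 0 | 0
0 | 1 | 1 | 1 | 1
1 | 0 | 0 | 0 | 0
1 | 0 | 1 | 1 | 1
1 | 1 | 0 | 1 | 1
1 | 1 | 1 | 0 | 0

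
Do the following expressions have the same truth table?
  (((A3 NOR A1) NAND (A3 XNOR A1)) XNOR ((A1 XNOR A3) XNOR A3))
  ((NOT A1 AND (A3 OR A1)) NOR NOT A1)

No. Counterexample: with A3=0, A1=0, Expression 1 = 1 but Expression 2 = 0.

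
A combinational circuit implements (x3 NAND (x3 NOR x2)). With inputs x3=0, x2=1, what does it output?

Substituting: (0 NAND (0 NOR 1))
= 1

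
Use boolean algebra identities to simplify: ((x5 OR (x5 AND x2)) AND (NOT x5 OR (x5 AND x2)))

By distribution ((E OR v) AND (E OR NOT v) = E):
= (x5 AND x2)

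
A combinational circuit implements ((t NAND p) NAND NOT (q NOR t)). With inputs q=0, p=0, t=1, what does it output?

Substituting: ((1 NAND 0) NAND NOT (0 NOR 1))
= 0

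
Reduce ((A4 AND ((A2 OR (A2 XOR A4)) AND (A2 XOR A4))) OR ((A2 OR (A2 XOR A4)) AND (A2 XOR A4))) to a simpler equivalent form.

By absorption (E OR (E AND v) = E) then absorption (E AND (E OR v) = E):
= (A2 XOR A4)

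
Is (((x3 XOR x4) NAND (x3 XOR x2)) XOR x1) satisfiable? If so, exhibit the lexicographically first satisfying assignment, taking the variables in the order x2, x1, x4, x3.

x2=0, x1=0, x4=0, x3=0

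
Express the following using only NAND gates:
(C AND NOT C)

((C NAND (C NAND C)) NAND (C NAND (C NAND C)))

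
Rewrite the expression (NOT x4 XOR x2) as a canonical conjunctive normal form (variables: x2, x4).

(x2 OR NOT x4) AND (NOT x2 OR x4)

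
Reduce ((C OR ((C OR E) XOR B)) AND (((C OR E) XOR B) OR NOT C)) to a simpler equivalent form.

By distribution ((E OR v) AND (E OR NOT v) = E):
= ((C OR E) XOR B)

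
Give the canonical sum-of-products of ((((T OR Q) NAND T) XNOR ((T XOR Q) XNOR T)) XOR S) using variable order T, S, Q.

Σm(0, 3, 5, 6) = (NOT T AND NOT S AND NOT Q) OR (NOT T AND S AND Q) OR (T AND NOT S AND Q) OR (T AND S AND NOT Q)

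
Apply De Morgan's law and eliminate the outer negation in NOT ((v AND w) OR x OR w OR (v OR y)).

NOT (v AND w) AND NOT x AND NOT w AND NOT (v OR y)
De Morgan's: NOT(OR of terms) = AND of negations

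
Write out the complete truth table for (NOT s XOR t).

s | t | Output
--------------
0 | 0 | 1
0 | 1 | 0
1 | 0 | 0
1 | 1 | 1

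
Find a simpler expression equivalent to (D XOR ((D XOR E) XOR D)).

By XOR self-cancellation ((E XOR v) XOR v = E):
= (D XOR E)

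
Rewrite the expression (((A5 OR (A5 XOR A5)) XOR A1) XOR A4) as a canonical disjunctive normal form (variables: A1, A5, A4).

(NOT A1 AND NOT A5 AND A4) OR (NOT A1 AND A5 AND NOT A4) OR (A1 AND NOT A5 AND NOT A4) OR (A1 AND A5 AND A4)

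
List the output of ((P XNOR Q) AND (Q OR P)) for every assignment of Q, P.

Q | P | Output
--------------
0 | 0 | 0
0 | 1 | 0
1 | 0 | 0
1 | 1 | 1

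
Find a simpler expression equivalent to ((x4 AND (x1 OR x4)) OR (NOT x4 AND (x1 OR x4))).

By distribution ((E AND v) OR (E AND NOT v) = E):
= (x1 OR x4)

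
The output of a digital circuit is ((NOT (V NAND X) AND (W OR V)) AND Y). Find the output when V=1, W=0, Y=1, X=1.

Substituting: ((NOT (1 NAND 1) AND (0 OR 1)) AND 1)
= 1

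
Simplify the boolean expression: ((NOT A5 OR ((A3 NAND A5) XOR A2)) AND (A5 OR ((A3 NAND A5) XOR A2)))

By distribution ((E OR v) AND (E OR NOT v) = E):
= ((A3 NAND A5) XOR A2)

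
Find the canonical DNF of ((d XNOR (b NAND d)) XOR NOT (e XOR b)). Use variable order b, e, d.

(NOT b AND NOT e AND NOT d) OR (NOT b AND e AND d) OR (b AND e AND NOT d) OR (b AND e AND d)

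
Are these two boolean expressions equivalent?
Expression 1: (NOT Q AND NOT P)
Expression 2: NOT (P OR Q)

Yes, they are equivalent — the two output columns agree on all 4 assignments:
Q | P | Expression 1 | Expression 2
-----------------------------------
0 | 0 | 1 | 1
0 | 1 | 0 | 0
1 | 0 | 0 | 0
1 | 1 | 0 | 0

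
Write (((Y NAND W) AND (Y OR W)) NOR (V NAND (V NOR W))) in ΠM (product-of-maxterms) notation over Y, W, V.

ΠM(0, 1, 2, 3, 4, 5, 6, 7) = (Y OR W OR V) AND (Y OR W OR NOT V) AND (Y OR NOT W OR V) AND (Y OR NOT W OR NOT V) AND (NOT Y OR W OR V) AND (NOT Y OR W OR NOT V) AND (NOT Y OR NOT W OR V) AND (NOT Y OR NOT W OR NOT V)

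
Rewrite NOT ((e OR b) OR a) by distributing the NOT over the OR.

NOT (e OR b) AND NOT a
De Morgan's: NOT(OR of terms) = AND of negations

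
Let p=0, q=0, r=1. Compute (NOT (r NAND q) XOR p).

Substituting: (NOT (1 NAND 0) XOR 0)
= 0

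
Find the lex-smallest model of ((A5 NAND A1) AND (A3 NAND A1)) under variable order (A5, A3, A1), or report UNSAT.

A5=0, A3=0, A1=0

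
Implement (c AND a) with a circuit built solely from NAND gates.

((c NAND a) NAND (c NAND a))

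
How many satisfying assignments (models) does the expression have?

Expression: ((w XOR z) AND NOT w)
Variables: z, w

Satisfying assignments: (1,0)
Count: 1 out of 4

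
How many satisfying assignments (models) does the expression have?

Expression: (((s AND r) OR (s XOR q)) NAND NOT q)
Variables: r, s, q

Satisfying assignments: (0,0,0), (0,0,1), (0,1,1), (1,0,0), (1,0,1), (1,1,1)
Count: 6 out of 8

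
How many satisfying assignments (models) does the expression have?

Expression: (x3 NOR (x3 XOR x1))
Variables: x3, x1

Satisfying assignments: (0,0)
Count: 1 out of 4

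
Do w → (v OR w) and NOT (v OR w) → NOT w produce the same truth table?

Yes, Contrapositive is always equivalent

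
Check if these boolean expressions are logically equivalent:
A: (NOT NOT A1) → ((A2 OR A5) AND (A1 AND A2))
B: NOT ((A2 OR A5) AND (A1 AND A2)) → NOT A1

Yes, Contrapositive is always equivalent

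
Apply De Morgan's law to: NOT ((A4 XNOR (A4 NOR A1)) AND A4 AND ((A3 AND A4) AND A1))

NOT (A4 XNOR (A4 NOR A1)) OR NOT A4 OR NOT ((A3 AND A4) AND A1)
De Morgan's: NOT(AND of terms) = OR of negations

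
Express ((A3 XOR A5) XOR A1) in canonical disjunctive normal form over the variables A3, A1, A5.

(NOT A3 AND NOT A1 AND A5) OR (NOT A3 AND A1 AND NOT A5) OR (A3 AND NOT A1 AND NOT A5) OR (A3 AND A1 AND A5)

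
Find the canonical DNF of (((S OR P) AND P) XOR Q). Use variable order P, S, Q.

(NOT P AND NOT S AND Q) OR (NOT P AND S AND Q) OR (P AND NOT S AND NOT Q) OR (P AND S AND NOT Q)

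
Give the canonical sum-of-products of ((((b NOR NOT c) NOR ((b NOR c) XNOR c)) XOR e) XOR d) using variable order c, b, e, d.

Σm(0, 3, 5, 6, 9, 10, 12, 15) = (NOT c AND NOT b AND NOT e AND NOT d) OR (NOT c AND NOT b AND e AND d) OR (NOT c AND b AND NOT e AND d) OR (NOT c AND b AND e AND NOT d) OR (c AND NOT b AND NOT e AND d) OR (c AND NOT b AND e AND NOT d) OR (c AND b AND NOT e AND NOT d) OR (c AND b AND e AND d)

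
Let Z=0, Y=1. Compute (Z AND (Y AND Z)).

Substituting: (0 AND (1 AND 0))
= 0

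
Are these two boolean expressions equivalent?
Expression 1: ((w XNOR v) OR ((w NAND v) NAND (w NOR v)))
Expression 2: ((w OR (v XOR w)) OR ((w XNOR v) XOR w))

Yes, they are equivalent — the two output columns agree on all 4 assignments:
w | v | Expression 1 | Expression 2
-----------------------------------
0 | 0 | 1 | 1
0 | 1 | 1 | 1
1 | 0 | 1 | 1
1 | 1 | 1 | 1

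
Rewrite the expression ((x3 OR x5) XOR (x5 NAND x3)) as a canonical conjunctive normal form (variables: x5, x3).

(x5 OR NOT x3) AND (NOT x5 OR x3)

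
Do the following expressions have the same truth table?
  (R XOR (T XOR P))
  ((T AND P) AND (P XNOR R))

No. Counterexample: with R=0, T=0, P=1, Expression 1 = 1 but Expression 2 = 0.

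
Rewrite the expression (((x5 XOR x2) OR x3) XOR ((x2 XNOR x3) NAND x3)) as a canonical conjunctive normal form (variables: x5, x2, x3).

(x5 OR x2 OR NOT x3) AND (x5 OR NOT x2 OR x3) AND (NOT x5 OR x2 OR x3) AND (NOT x5 OR x2 OR NOT x3)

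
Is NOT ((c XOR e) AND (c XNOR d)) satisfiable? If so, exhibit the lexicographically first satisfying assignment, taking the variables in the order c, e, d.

c=0, e=0, d=0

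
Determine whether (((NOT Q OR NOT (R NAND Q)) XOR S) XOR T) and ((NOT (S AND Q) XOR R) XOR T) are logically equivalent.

No. Counterexample: with S=0, R=0, T=0, Q=1, Expression 1 = 0 but Expression 2 = 1.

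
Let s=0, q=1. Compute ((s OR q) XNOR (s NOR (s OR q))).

Substituting: ((0 OR 1) XNOR (0 NOR (0 OR 1)))
= 0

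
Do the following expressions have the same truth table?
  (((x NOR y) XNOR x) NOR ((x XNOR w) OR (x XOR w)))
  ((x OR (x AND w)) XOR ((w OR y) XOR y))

No. Counterexample: with y=0, x=0, w=1, Expression 1 = 0 but Expression 2 = 1.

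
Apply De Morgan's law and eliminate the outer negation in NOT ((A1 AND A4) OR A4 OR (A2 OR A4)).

NOT (A1 AND A4) AND NOT A4 AND NOT (A2 OR A4)
De Morgan's: NOT(OR of terms) = AND of negations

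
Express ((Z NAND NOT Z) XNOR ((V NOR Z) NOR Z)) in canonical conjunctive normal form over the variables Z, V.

(Z OR V) AND (NOT Z OR V) AND (NOT Z OR NOT V)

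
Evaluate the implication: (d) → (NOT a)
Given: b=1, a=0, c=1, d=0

Antecedent (d) = 0; consequent (NOT a) = 1.
0 → 1 = 1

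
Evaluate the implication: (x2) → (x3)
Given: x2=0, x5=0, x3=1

Antecedent (x2) = 0; consequent (x3) = 1.
0 → 1 = 1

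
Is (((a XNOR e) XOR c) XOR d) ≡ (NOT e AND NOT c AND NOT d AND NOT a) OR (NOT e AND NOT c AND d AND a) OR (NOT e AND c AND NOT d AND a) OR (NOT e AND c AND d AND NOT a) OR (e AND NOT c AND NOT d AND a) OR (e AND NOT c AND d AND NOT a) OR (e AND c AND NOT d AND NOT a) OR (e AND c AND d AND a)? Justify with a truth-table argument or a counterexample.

Yes, they are equivalent — the two output columns agree on all 16 assignments:
e | c | d | a | Expression 1 | Expression 2
-------------------------------------------
0 | 0 | 0 | 0 | 1 | 1
0 | 0 | 0 | 1 | 0 | 0
0 | 0 | 1 | 0 | 0 | 0
0 | 0 | 1 | 1 | 1 | 1
0 | 1 | 0 | 0 | 0 | 0
0 | 1 | 0 | 1 | 1 | 1
0 | 1 | 1 | 0 | 1 | 1
0 | 1 | 1 | 1 | 0 | 0
1 | 0 | 0 | 0 | 0 | 0
1 | 0 | 0 | 1 | 1 | 1
1 | 0 | 1 | 0 | 1 | 1
1 | 0 | 1 | 1 | 0 | 0
1 | 1 | 0 | 0 | 1 | 1
1 | 1 | 0 | 1 | 0 | 0
1 | 1 | 1 | 0 | 0 | 0
1 | 1 | 1 | 1 | 1 | 1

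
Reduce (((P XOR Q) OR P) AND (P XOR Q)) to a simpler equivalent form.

By absorption (E AND (E OR v) = E):
= (P XOR Q)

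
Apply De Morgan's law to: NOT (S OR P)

NOT S AND NOT P
De Morgan's: NOT(OR of terms) = AND of negations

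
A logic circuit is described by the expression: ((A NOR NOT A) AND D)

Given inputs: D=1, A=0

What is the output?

Substituting: ((0 NOR NOT 0) AND 1)
= 0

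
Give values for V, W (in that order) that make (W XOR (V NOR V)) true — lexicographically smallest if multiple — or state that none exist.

V=0, W=0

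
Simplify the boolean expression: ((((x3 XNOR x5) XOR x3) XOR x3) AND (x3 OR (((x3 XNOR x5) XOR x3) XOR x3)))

By absorption (E AND (E OR v) = E) then XOR self-cancellation ((E XOR v) XOR v = E):
= (x3 XNOR x5)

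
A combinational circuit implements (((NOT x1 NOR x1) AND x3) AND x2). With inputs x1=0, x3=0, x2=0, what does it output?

Substituting: (((NOT 0 NOR 0) AND 0) AND 0)
= 0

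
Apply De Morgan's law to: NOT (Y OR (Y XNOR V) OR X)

NOT Y AND NOT (Y XNOR V) AND NOT X
De Morgan's: NOT(OR of terms) = AND of negations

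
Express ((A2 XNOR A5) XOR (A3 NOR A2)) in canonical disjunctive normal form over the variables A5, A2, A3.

(NOT A5 AND NOT A2 AND A3) OR (A5 AND NOT A2 AND NOT A3) OR (A5 AND A2 AND NOT A3) OR (A5 AND A2 AND A3)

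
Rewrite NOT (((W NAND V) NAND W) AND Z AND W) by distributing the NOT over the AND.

NOT ((W NAND V) NAND W) OR NOT Z OR NOT W
De Morgan's: NOT(AND of terms) = OR of negations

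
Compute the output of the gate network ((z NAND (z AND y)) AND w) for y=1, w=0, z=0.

Substituting: ((0 NAND (0 AND 1)) AND 0)
= 0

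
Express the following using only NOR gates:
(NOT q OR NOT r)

(((q NOR q) NOR (r NOR r)) NOR ((q NOR q) NOR (r NOR r)))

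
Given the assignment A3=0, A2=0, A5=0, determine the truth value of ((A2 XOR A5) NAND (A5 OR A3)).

Substituting: ((0 XOR 0) NAND (0 OR 0))
= 1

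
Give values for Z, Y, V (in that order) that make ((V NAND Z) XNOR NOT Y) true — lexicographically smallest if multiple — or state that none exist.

Z=0, Y=0, V=0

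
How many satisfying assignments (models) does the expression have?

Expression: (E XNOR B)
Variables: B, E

Satisfying assignments: (0,0), (1,1)
Count: 2 out of 4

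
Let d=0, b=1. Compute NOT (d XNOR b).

Substituting: NOT (0 XNOR 1)
= 1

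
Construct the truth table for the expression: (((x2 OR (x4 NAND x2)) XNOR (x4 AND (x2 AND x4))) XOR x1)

x4 | x1 | x2 | Output
---------------------
0 | 0 | 0 | 0
0 | 0 | 1 | 0
0 | 1 | 0 | 1
0 | 1 | 1 | 1
1 | 0 | 0 | 0
1 | 0 | 1 | 1
1 | 1 | 0 | 1
1 | 1 | 1 | 0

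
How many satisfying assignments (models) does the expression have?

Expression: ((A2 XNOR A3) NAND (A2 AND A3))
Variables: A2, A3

Satisfying assignments: (0,0), (0,1), (1,0)
Count: 3 out of 4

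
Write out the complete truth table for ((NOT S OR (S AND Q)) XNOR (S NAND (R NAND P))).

Q | S | R | P | Output
----------------------
0 | 0 | 0 | 0 | 1
0 | 0 | 0 | 1 | 1
0 | 0 | 1 | 0 | 1
0 | 0 | 1 | 1 | 1
0 | 1 | 0 | 0 | 1
0 | 1 | 0 | 1 | 1
0 | 1 | 1 | 0 | 1
0 | 1 | 1 | 1 | 0
1 | 0 | 0 | 0 | 1
1 | 0 | 0 | 1 | 1
1 | 0 | 1 | 0 | 1
1 | 0 | 1 | 1 | 1
1 | 1 | 0 | 0 | 0
1 | 1 | 0 | 1 | 0
1 | 1 | 1 | 0 | 0
1 | 1 | 1 | 1 | 1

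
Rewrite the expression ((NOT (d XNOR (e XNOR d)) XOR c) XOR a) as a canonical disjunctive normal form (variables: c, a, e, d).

(NOT c AND NOT a AND NOT e AND NOT d) OR (NOT c AND NOT a AND NOT e AND d) OR (NOT c AND a AND e AND NOT d) OR (NOT c AND a AND e AND d) OR (c AND NOT a AND e AND NOT d) OR (c AND NOT a AND e AND d) OR (c AND a AND NOT e AND NOT d) OR (c AND a AND NOT e AND d)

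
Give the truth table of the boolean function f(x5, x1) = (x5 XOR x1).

x5 | x1 | Output
----------------
0 | 0 | 0
0 | 1 | 1
1 | 0 | 1
1 | 1 | 0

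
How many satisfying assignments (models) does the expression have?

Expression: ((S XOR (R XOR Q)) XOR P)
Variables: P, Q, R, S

Satisfying assignments: (0,0,0,1), (0,0,1,0), (0,1,0,0), (0,1,1,1), (1,0,0,0), (1,0,1,1), (1,1,0,1), (1,1,1,0)
Count: 8 out of 16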